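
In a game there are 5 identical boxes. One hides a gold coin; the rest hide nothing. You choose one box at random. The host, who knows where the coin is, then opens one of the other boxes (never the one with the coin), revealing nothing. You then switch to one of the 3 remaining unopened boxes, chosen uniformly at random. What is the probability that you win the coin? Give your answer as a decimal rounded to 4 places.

0.2667

Your original box holds the coin with probability 1/5, so the other 4 collectively hold it with probability 4/5.
The host can always find an empty box to open, so this doesn't change that 4/5; it is now spread over the 3 remaining unopened boxes.
P(win by switching) = (4/5) · (1/3) = 4/15 ≈ 0.2667.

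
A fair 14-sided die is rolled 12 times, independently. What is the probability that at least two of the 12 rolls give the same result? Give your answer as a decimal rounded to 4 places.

0.9992

P(all 12 different) = 14/14 · 13/14 · ··· · 3/14 ≈ 0.0008.
P(at least two equal) = 1 − 0.0008 = 0.9992.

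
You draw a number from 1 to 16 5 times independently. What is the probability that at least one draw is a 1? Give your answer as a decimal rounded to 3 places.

P(no draw is a 1) = (15/16)^5 ≈ 0.724.
P(at least one) = 1 − 0.724 = 0.276.

0.276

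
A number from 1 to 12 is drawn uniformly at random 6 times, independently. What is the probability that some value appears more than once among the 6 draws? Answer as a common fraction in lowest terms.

P(all 6 different) = 12/12 · 11/12 · ··· · 7/12 = 385/1728.
P(at least two equal) = 1 − 385/1728 = 1343/1728.

1343/1728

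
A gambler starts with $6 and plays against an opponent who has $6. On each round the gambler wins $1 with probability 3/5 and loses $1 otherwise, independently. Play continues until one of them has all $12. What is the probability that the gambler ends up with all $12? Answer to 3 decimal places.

0.919

Let r = q/p = (2/5)/(3/5) = 2/3. The recurrence P(i) = p·P(i+1) + q·P(i−1) with P(0)=0, P(12)=1 gives P(i) = (1 − r^i)/(1 − r^12).
P(6) = (1 − (2/3)^6) / (1 − (2/3)^12) = 729/793 ≈ 0.919.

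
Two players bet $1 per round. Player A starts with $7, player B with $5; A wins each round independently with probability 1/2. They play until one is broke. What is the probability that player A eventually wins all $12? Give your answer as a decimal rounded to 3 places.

0.583

With a fair step, P(i) = ½P(i−1) + ½P(i+1) with P(0)=0, P(12)=1 has the linear solution P(i) = i/12.
P(7) = 7/12 ≈ 0.583.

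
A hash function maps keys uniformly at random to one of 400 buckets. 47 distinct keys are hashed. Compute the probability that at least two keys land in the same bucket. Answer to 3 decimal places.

It's easier to compute the probability that all 47 are distinct.
P(all distinct) = 400/400 · 399/400 · ··· · 354/400 ≈ 0.060.
So the probability of at least one match is 1 − 0.060 = 0.940.

0.940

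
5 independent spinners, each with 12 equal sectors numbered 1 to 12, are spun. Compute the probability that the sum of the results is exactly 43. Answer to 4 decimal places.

0.0215

There are 12^5 = 248832 equally likely outcomes.
The number of ordered 5-tuples from {1,…,12} summing to 43 is 5355.
P(sum = 43) = 5355/248832 = 595/27648 ≈ 0.0215.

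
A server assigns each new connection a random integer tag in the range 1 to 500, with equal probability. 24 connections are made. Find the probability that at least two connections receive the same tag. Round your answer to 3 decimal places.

0.429

It's easier to compute the probability that all 24 are distinct.
P(all distinct) = 500/500 · 499/500 · ··· · 477/500 ≈ 0.571.
So the probability of at least one match is 1 − 0.571 = 0.429.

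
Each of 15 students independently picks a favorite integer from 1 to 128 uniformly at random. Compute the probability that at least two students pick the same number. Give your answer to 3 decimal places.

It's easier to compute the probability that all 15 are distinct.
P(all distinct) = 128/128 · 127/128 · ··· · 114/128 ≈ 0.426.
So the probability of at least one match is 1 − 0.426 = 0.574.

0.574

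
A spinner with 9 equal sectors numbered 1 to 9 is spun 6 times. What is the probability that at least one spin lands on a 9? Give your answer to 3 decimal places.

P(no spin lands on a 9) = (8/9)^6 ≈ 0.493.
P(at least one) = 1 − 0.493 = 0.507.

0.507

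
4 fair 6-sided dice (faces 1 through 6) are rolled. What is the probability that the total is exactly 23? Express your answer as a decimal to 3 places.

There are 6^4 = 1296 equally likely outcomes.
The number of ordered 4-tuples from {1,…,6} summing to 23 is 4.
P(sum = 23) = 4/1296 = 1/324 ≈ 0.003.

0.003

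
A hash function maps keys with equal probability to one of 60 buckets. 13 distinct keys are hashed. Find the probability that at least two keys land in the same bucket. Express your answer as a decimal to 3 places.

It's easier to compute the probability that all 13 are distinct.
P(all distinct) = 60/60 · 59/60 · ··· · 48/60 ≈ 0.246.
So the probability of at least one match is 1 − 0.246 = 0.754.

0.754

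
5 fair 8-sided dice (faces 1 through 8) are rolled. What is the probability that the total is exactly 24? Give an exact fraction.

595/8192

There are 8^5 = 32768 equally likely outcomes.
The number of ordered 5-tuples from {1,…,8} summing to 24 is 2380.
P(sum = 24) = 2380/32768 = 595/8192.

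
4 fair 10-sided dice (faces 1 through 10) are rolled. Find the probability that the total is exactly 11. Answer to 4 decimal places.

0.0120

There are 10^4 = 10000 equally likely outcomes.
The number of ordered 4-tuples from {1,…,10} summing to 11 is 120.
P(sum = 11) = 120/10000 = 3/250 ≈ 0.0120.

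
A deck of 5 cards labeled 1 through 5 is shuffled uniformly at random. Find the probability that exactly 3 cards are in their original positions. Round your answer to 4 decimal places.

0.0833

Choose which 3 of the 5 are fixed: C(5,3) = 10 ways.
The remaining 2 must have no fixed point: D(2) = 1.
P = 10·1/120 = 1/12 ≈ 0.0833.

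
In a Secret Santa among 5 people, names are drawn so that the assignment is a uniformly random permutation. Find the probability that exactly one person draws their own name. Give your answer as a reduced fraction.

3/8

Choose which one is fixed: C(5,1) = 5 ways.
The remaining 4 must have no fixed point: D(4) = 9.
P = 5·9/120 = 3/8.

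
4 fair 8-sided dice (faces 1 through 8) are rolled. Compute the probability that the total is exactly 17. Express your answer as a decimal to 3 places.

0.082

There are 8^4 = 4096 equally likely outcomes.
The number of ordered 4-tuples from {1,…,8} summing to 17 is 336.
P(sum = 17) = 336/4096 = 21/256 ≈ 0.082.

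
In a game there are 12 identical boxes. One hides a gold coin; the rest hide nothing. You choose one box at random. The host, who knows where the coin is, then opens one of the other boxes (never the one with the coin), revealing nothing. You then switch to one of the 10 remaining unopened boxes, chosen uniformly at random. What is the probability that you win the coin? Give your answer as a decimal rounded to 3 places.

0.092

Your original box holds the coin with probability 1/12, so the other 11 collectively hold it with probability 11/12.
The host can always find an empty box to open, so this doesn't change that 11/12; it is now spread over the 10 remaining unopened boxes.
P(win by switching) = (11/12) · (1/10) = 11/120 ≈ 0.092.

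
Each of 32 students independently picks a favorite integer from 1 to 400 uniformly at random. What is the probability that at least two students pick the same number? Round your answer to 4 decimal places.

It's easier to compute the probability that all 32 are distinct.
P(all distinct) = 400/400 · 399/400 · ··· · 369/400 ≈ 0.2797.
So the probability of at least one match is 1 − 0.2797 = 0.7203.

0.7203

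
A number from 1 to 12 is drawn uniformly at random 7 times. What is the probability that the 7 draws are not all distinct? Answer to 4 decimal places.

P(all 7 different) = 12/12 · 11/12 · ··· · 6/12 ≈ 0.1114.
P(at least two equal) = 1 − 0.1114 = 0.8886.

0.8886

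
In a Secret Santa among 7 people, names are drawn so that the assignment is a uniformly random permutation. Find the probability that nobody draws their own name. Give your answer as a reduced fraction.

This is the derangement probability: permutations of 7 with no fixed point.
D(7) = 7! · (1 − 1/1! + 1/2! − ··· + (−1)^7/7!) = 1854.
P = 1854/5040 = 103/280.

103/280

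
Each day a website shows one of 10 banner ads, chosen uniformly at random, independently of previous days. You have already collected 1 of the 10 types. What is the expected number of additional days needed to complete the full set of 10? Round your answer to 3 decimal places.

28.290

Starting from 1 distinct type, each trial gives a new one with probability (10−i)/10 when i types are held, so the wait for the next new type is 10/(10−i).
E = 10/9 + 10/8 + 10/7 + 10/6 + 10/5 + 10/4 + 10/3 + 10/2 + 10/1 = 7129/252 ≈ 28.290.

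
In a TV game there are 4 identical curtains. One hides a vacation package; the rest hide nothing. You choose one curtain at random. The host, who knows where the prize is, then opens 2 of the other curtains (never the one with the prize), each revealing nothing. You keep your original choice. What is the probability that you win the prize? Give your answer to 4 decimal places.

0.2500

The host can always open 2 empty curtains regardless of your choice, so the reveals give no information about your original curtain.
P(win by staying) = 1/4 ≈ 0.2500.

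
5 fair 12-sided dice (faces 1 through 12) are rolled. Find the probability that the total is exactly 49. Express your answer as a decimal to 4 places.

0.0055

There are 12^5 = 248832 equally likely outcomes.
The number of ordered 5-tuples from {1,…,12} summing to 49 is 1365.
P(sum = 49) = 1365/248832 = 455/82944 ≈ 0.0055.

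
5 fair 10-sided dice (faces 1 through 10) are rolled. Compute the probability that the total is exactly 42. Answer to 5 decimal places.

There are 10^5 = 100000 equally likely outcomes.
The number of ordered 5-tuples from {1,…,10} summing to 42 is 495.
P(sum = 42) = 495/100000 = 99/20000 ≈ 0.00495.

0.00495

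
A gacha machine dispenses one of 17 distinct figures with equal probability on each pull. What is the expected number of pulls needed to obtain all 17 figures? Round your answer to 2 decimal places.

58.47

After i distinct types are collected, each trial gives a new one with probability (17−i)/17, so the expected wait for the next new type is 17/(17−i).
E = 17/17 + 17/16 + 17/15 + 17/14 + 17/13 + 17/12 + 17/11 + 17/10 + 17/9 + 17/8 + 17/7 + 17/6 + 17/5 + 17/4 + 17/3 + 17/2 + 17/1 = 42142223/720720 ≈ 58.47.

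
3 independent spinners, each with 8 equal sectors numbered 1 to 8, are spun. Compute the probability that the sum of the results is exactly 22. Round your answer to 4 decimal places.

0.0117

There are 8^3 = 512 equally likely outcomes.
The number of ordered 3-tuples from {1,…,8} summing to 22 is 6.
P(sum = 22) = 6/512 = 3/256 ≈ 0.0117.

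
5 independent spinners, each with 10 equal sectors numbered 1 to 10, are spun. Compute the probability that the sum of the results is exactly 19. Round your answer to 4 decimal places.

0.0271

There are 10^5 = 100000 equally likely outcomes.
The number of ordered 5-tuples from {1,…,10} summing to 19 is 2710.
P(sum = 19) = 2710/100000 = 271/10000 ≈ 0.0271.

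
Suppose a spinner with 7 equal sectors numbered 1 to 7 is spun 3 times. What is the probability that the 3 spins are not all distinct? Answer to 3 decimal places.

0.388

P(all 3 different) = 7/7 · 6/7 · ··· · 5/7 ≈ 0.612.
P(at least two equal) = 1 − 0.612 = 0.388.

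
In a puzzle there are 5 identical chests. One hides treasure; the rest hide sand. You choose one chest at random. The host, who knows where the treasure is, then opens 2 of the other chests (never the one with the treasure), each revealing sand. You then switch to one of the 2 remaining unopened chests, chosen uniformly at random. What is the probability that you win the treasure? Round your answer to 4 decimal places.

Your original chest holds the treasure with probability 1/5, so the other 4 collectively hold it with probability 4/5.
The host can always find 2 empty chests to open, so the reveals don't change that 4/5; it is now spread over the 2 remaining unopened chests.
P(win by switching) = (4/5) · (1/2) = 2/5 ≈ 0.4000.

0.4000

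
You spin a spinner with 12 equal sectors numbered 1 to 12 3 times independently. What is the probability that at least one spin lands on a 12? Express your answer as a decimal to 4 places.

P(no spin lands on a 12) = (11/12)^3 ≈ 0.7703.
P(at least one) = 1 − 0.7703 = 0.2297.

0.2297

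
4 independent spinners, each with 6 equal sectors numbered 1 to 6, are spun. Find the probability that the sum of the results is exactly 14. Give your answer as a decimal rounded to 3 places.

There are 6^4 = 1296 equally likely outcomes.
The number of ordered 4-tuples from {1,…,6} summing to 14 is 146.
P(sum = 14) = 146/1296 = 73/648 ≈ 0.113.

0.113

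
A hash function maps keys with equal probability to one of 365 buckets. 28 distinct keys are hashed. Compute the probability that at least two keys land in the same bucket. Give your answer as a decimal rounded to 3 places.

It's easier to compute the probability that all 28 are distinct.
P(all distinct) = 365/365 · 364/365 · ··· · 338/365 ≈ 0.346.
So the probability of at least one match is 1 − 0.346 = 0.654.

0.654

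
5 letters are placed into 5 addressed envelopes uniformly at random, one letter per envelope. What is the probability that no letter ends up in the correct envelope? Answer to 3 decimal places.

This is the derangement probability: permutations of 5 with no fixed point.
D(5) = 5! · (1 − 1/1! + 1/2! − ··· + (−1)^5/5!) = 44.
P = 44/120 = 11/30 ≈ 0.367.

0.367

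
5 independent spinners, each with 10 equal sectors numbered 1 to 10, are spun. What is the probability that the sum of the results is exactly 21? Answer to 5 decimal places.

There are 10^5 = 100000 equally likely outcomes.
The number of ordered 5-tuples from {1,…,10} summing to 21 is 3795.
P(sum = 21) = 3795/100000 = 759/20000 ≈ 0.03795.

0.03795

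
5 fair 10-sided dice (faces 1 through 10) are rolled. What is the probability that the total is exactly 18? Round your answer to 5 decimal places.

0.02205

There are 10^5 = 100000 equally likely outcomes.
The number of ordered 5-tuples from {1,…,10} summing to 18 is 2205.
P(sum = 18) = 2205/100000 = 441/20000 ≈ 0.02205.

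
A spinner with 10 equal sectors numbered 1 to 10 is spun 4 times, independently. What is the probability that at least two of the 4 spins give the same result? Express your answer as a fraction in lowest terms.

62/125

P(all 4 different) = 10/10 · 9/10 · ··· · 7/10 = 63/125.
P(at least two equal) = 1 − 63/125 = 62/125.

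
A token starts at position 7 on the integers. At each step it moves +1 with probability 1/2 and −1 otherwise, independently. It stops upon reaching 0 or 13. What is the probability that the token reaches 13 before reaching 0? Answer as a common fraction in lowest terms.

7/13

With a fair step, P(i) = ½P(i−1) + ½P(i+1) with P(0)=0, P(13)=1 has the linear solution P(i) = i/13.
P(7) = 7/13.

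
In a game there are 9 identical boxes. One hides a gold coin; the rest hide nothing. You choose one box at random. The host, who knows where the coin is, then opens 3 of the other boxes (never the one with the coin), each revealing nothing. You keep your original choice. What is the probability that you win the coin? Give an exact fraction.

1/9

The host can always open 3 empty boxes regardless of your choice, so the reveals give no information about your original box.
P(win by staying) = 1/9.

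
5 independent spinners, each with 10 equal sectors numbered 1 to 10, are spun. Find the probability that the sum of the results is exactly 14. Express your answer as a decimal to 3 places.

0.007

There are 10^5 = 100000 equally likely outcomes.
The number of ordered 5-tuples from {1,…,10} summing to 14 is 715.
P(sum = 14) = 715/100000 = 143/20000 ≈ 0.007.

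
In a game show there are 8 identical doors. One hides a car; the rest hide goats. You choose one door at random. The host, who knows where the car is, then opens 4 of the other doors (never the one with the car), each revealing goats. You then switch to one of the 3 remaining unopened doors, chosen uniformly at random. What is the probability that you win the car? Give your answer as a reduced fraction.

7/24

Your original door holds the car with probability 1/8, so the other 7 collectively hold it with probability 7/8.
The host can always find 4 empty doors to open, so the reveals don't change that 7/8; it is now spread over the 3 remaining unopened doors.
P(win by switching) = (7/8) · (1/3) = 7/24.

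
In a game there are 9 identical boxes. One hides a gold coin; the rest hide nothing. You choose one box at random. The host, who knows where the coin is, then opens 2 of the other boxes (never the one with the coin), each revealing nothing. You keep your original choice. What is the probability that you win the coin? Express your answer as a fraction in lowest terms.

1/9

The host can always open 2 empty boxes regardless of your choice, so the reveals give no information about your original box.
P(win by staying) = 1/9.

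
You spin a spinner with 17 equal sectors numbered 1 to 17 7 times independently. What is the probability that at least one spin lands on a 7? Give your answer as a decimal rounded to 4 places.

P(no spin lands on a 7) = (16/17)^7 ≈ 0.6542.
P(at least one) = 1 − 0.6542 = 0.3458.

0.3458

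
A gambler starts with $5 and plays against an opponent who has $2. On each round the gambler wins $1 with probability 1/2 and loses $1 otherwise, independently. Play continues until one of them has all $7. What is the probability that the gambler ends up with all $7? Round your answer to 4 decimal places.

With a fair step, P(i) = ½P(i−1) + ½P(i+1) with P(0)=0, P(7)=1 has the linear solution P(i) = i/7.
P(5) = 5/7 ≈ 0.7143.

0.7143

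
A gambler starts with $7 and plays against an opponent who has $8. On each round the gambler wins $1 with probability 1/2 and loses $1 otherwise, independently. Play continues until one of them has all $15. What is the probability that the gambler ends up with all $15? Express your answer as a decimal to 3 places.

With a fair step, P(i) = ½P(i−1) + ½P(i+1) with P(0)=0, P(15)=1 has the linear solution P(i) = i/15.
P(7) = 7/15 ≈ 0.467.

0.467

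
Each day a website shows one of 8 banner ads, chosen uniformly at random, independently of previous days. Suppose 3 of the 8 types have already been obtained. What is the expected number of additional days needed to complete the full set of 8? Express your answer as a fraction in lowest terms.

274/15

Starting from 3 distinct types, each trial gives a new one with probability (8−i)/8 when i types are held, so the wait for the next new type is 8/(8−i).
E = 8/5 + 8/4 + 8/3 + 8/2 + 8/1 = 274/15.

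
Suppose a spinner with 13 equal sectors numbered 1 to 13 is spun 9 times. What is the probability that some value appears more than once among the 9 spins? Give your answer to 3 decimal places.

P(all 9 different) = 13/13 · 12/13 · ··· · 5/13 ≈ 0.024.
P(at least two equal) = 1 − 0.024 = 0.976.

0.976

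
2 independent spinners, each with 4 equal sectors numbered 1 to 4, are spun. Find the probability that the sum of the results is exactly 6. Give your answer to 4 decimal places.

0.1875

There are 4^2 = 16 equally likely outcomes.
The number of ordered 2-tuples from {1,…,4} summing to 6 is 3.
P(sum = 6) = 3/16 ≈ 0.1875.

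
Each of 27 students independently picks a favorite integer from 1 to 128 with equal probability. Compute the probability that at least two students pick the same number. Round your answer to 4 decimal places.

It's easier to compute the probability that all 27 are distinct.
P(all distinct) = 128/128 · 127/128 · ··· · 102/128 ≈ 0.0521.
So the probability of at least one match is 1 − 0.0521 = 0.9479.

0.9479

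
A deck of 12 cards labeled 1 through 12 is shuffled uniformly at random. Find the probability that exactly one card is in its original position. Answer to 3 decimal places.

Choose which one is fixed: C(12,1) = 12 ways.
The remaining 11 must have no fixed point: D(11) = 14684570.
P = 12·14684570/479001600 = 1468457/3991680 ≈ 0.368.

0.368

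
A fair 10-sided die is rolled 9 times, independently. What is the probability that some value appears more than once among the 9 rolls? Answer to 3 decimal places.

0.996

P(all 9 different) = 10/10 · 9/10 · ··· · 2/10 ≈ 0.004.
P(at least two equal) = 1 − 0.004 = 0.996.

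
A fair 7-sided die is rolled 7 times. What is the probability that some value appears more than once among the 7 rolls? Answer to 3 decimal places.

P(all 7 different) = 7/7 · 6/7 · ··· · 1/7 ≈ 0.006.
P(at least two equal) = 1 − 0.006 = 0.994.

0.994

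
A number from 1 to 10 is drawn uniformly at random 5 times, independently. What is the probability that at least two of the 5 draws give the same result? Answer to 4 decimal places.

0.6976

P(all 5 different) = 10/10 · 9/10 · ··· · 6/10 ≈ 0.3024.
P(at least two equal) = 1 − 0.3024 = 0.6976.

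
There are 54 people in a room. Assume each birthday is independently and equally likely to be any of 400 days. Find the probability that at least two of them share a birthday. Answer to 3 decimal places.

It's easier to compute the probability that all 54 are distinct.
P(all distinct) = 400/400 · 399/400 · ··· · 347/400 ≈ 0.024.
So the probability of at least one match is 1 − 0.024 = 0.976.

0.976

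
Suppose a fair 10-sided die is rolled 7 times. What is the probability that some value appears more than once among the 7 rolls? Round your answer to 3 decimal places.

0.940

P(all 7 different) = 10/10 · 9/10 · ··· · 4/10 ≈ 0.060.
P(at least two equal) = 1 − 0.060 = 0.940.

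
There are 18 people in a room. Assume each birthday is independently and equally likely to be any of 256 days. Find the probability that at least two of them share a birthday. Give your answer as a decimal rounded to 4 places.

It's easier to compute the probability that all 18 are distinct.
P(all distinct) = 256/256 · 255/256 · ··· · 239/256 ≈ 0.5424.
So the probability of at least one match is 1 − 0.5424 = 0.4576.

0.4576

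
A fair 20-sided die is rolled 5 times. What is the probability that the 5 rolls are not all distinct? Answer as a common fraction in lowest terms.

2093/5000

P(all 5 different) = 20/20 · 19/20 · ··· · 16/20 = 2907/5000.
P(at least two equal) = 1 − 2907/5000 = 2093/5000.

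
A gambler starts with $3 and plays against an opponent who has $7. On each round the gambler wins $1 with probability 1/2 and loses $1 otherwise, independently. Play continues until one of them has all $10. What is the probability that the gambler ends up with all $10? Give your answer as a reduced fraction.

3/10

With a fair step, P(i) = ½P(i−1) + ½P(i+1) with P(0)=0, P(10)=1 has the linear solution P(i) = i/10.
P(3) = 3/10.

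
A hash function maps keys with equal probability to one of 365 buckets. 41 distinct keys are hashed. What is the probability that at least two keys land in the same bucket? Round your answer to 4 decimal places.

It's easier to compute the probability that all 41 are distinct.
P(all distinct) = 365/365 · 364/365 · ··· · 325/365 ≈ 0.0968.
So the probability of at least one match is 1 − 0.0968 = 0.9032.

0.9032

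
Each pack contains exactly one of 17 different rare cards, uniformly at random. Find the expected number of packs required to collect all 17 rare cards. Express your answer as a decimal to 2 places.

After i distinct types are collected, each trial gives a new one with probability (17−i)/17, so the expected wait for the next new type is 17/(17−i).
E = 17/17 + 17/16 + 17/15 + 17/14 + 17/13 + 17/12 + 17/11 + 17/10 + 17/9 + 17/8 + 17/7 + 17/6 + 17/5 + 17/4 + 17/3 + 17/2 + 17/1 = 42142223/720720 ≈ 58.47.

58.47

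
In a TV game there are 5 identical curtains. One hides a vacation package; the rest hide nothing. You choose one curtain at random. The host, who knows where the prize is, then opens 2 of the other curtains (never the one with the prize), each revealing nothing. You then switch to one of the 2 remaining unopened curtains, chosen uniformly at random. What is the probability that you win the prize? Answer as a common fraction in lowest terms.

Your original curtain holds the prize with probability 1/5, so the other 4 collectively hold it with probability 4/5.
The host can always find 2 empty curtains to open, so the reveals don't change that 4/5; it is now spread over the 2 remaining unopened curtains.
P(win by switching) = (4/5) · (1/2) = 2/5.

2/5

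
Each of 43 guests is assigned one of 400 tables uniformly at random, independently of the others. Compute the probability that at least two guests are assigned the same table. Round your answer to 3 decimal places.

0.904

It's easier to compute the probability that all 43 are distinct.
P(all distinct) = 400/400 · 399/400 · ··· · 358/400 ≈ 0.096.
So the probability of at least one match is 1 − 0.096 = 0.904.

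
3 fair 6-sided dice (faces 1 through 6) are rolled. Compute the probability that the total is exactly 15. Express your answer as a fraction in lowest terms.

5/108

There are 6^3 = 216 equally likely outcomes.
The number of ordered 3-tuples from {1,…,6} summing to 15 is 10.
P(sum = 15) = 10/216 = 5/108.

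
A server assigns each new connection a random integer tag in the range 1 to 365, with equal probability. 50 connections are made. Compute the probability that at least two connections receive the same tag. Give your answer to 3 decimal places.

It's easier to compute the probability that all 50 are distinct.
P(all distinct) = 365/365 · 364/365 · ··· · 316/365 ≈ 0.030.
So the probability of at least one match is 1 − 0.030 = 0.970.

0.970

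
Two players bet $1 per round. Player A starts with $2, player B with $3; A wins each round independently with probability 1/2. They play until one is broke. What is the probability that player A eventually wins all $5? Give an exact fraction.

2/5

With a fair step, P(i) = ½P(i−1) + ½P(i+1) with P(0)=0, P(5)=1 has the linear solution P(i) = i/5.
P(2) = 2/5.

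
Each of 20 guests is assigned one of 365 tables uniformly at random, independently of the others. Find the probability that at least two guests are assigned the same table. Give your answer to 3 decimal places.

It's easier to compute the probability that all 20 are distinct.
P(all distinct) = 365/365 · 364/365 · ··· · 346/365 ≈ 0.589.
So the probability of at least one match is 1 − 0.589 = 0.411.

0.411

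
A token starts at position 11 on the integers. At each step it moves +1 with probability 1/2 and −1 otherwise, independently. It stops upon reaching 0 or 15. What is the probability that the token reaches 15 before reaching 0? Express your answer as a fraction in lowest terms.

With a fair step, P(i) = ½P(i−1) + ½P(i+1) with P(0)=0, P(15)=1 has the linear solution P(i) = i/15.
P(11) = 11/15.

11/15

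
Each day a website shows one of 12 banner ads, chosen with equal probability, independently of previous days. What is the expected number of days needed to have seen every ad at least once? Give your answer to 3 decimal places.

37.239

After i distinct types are collected, each trial gives a new one with probability (12−i)/12, so the expected wait for the next new type is 12/(12−i).
E = 12/12 + 12/11 + 12/10 + 12/9 + 12/8 + 12/7 + 12/6 + 12/5 + 12/4 + 12/3 + 12/2 + 12/1 = 86021/2310 ≈ 37.239.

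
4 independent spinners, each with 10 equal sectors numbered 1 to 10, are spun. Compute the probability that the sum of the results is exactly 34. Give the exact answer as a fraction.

There are 10^4 = 10000 equally likely outcomes.
The number of ordered 4-tuples from {1,…,10} summing to 34 is 84.
P(sum = 34) = 84/10000 = 21/2500.

21/2500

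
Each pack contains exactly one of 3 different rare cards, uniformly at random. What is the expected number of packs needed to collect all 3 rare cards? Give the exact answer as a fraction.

After i distinct types are collected, each trial gives a new one with probability (3−i)/3, so the expected wait for the next new type is 3/(3−i).
E = 3/3 + 3/2 + 3/1 = 11/2.

11/2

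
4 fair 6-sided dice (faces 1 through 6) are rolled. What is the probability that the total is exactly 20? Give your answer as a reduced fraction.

There are 6^4 = 1296 equally likely outcomes.
The number of ordered 4-tuples from {1,…,6} summing to 20 is 35.
P(sum = 20) = 35/1296.

35/1296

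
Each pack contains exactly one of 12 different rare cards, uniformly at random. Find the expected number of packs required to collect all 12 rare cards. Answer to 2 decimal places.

37.24

After i distinct types are collected, each trial gives a new one with probability (12−i)/12, so the expected wait for the next new type is 12/(12−i).
E = 12/12 + 12/11 + 12/10 + 12/9 + 12/8 + 12/7 + 12/6 + 12/5 + 12/4 + 12/3 + 12/2 + 12/1 = 86021/2310 ≈ 37.24.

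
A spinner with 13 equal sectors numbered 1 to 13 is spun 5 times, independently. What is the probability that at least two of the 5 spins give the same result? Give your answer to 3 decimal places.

P(all 5 different) = 13/13 · 12/13 · ··· · 9/13 ≈ 0.416.
P(at least two equal) = 1 − 0.416 = 0.584.

0.584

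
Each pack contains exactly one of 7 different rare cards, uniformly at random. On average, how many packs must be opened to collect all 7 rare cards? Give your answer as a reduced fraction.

After i distinct types are collected, each trial gives a new one with probability (7−i)/7, so the expected wait for the next new type is 7/(7−i).
E = 7/7 + 7/6 + 7/5 + 7/4 + 7/3 + 7/2 + 7/1 = 363/20.

363/20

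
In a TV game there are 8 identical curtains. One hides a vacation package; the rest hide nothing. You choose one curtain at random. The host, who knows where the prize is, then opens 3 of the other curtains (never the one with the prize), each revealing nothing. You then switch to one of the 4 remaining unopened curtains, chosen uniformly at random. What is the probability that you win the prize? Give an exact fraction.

7/32

Your original curtain holds the prize with probability 1/8, so the other 7 collectively hold it with probability 7/8.
The host can always find 3 empty curtains to open, so the reveals don't change that 7/8; it is now spread over the 4 remaining unopened curtains.
P(win by switching) = (7/8) · (1/4) = 7/32.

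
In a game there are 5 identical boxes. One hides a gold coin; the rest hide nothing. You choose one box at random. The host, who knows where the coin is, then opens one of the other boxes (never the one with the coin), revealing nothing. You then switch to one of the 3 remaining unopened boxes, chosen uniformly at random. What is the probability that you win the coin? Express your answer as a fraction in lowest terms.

Your original box holds the coin with probability 1/5, so the other 4 collectively hold it with probability 4/5.
The host can always find an empty box to open, so this doesn't change that 4/5; it is now spread over the 3 remaining unopened boxes.
P(win by switching) = (4/5) · (1/3) = 4/15.

4/15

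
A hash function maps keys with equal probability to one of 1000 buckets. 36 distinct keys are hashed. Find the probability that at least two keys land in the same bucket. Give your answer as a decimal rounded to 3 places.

It's easier to compute the probability that all 36 are distinct.
P(all distinct) = 1000/1000 · 999/1000 · ··· · 965/1000 ≈ 0.529.
So the probability of at least one match is 1 − 0.529 = 0.471.

0.471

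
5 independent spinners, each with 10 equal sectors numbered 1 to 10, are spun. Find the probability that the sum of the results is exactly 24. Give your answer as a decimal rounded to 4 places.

0.0528

There are 10^5 = 100000 equally likely outcomes.
The number of ordered 5-tuples from {1,…,10} summing to 24 is 5280.
P(sum = 24) = 5280/100000 = 33/625 ≈ 0.0528.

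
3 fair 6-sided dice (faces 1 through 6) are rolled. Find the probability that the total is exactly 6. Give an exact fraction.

5/108

There are 6^3 = 216 equally likely outcomes.
The number of ordered 3-tuples from {1,…,6} summing to 6 is 10.
P(sum = 6) = 10/216 = 5/108.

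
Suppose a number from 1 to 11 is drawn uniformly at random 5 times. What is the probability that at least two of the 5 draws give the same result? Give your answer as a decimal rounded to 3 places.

0.656

P(all 5 different) = 11/11 · 10/11 · ··· · 7/11 ≈ 0.344.
P(at least two equal) = 1 − 0.344 = 0.656.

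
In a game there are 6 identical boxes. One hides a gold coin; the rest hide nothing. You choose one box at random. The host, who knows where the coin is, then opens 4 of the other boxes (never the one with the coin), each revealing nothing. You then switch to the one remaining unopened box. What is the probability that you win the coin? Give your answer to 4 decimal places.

0.8333

Your original box holds the coin with probability 1/6, so the other 5 collectively hold it with probability 5/6.
The host can always find 4 empty boxes to open, so the reveals don't change that 5/6; it is now spread over the 1 remaining unopened box.
P(win by switching) = (5/6) · (1/1) = 5/6 ≈ 0.8333.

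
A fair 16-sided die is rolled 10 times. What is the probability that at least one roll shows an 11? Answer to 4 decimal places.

0.4755

P(no roll shows an 11) = (15/16)^10 ≈ 0.5245.
P(at least one) = 1 − 0.5245 = 0.4755.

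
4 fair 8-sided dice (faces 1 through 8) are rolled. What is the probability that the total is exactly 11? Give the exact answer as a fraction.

There are 8^4 = 4096 equally likely outcomes.
The number of ordered 4-tuples from {1,…,8} summing to 11 is 120.
P(sum = 11) = 120/4096 = 15/512.

15/512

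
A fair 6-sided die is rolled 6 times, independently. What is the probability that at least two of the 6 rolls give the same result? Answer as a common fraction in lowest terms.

319/324

P(all 6 different) = 6/6 · 5/6 · ··· · 1/6 = 5/324.
P(at least two equal) = 1 − 5/324 = 319/324.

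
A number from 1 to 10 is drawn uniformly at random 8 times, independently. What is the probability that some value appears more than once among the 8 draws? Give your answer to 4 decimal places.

P(all 8 different) = 10/10 · 9/10 · ··· · 3/10 ≈ 0.0181.
P(at least two equal) = 1 − 0.0181 = 0.9819.

0.9819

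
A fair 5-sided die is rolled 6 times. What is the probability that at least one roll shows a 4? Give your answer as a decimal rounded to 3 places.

0.738

P(no roll shows a 4) = (4/5)^6 ≈ 0.262.
P(at least one) = 1 − 0.262 = 0.738.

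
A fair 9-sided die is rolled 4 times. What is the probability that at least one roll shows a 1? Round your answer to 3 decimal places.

0.376

P(no roll shows a 1) = (8/9)^4 ≈ 0.624.
P(at least one) = 1 − 0.624 = 0.376.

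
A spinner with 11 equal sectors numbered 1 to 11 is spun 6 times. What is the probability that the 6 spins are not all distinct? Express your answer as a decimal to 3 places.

P(all 6 different) = 11/11 · 10/11 · ··· · 6/11 ≈ 0.188.
P(at least two equal) = 1 − 0.188 = 0.812.

0.812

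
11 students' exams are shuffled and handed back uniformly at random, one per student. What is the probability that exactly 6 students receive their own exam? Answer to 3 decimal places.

Choose which 6 of the 11 are fixed: C(11,6) = 462 ways.
The remaining 5 must have no fixed point: D(5) = 44.
P = 462·44/39916800 = 11/21600 ≈ 0.001.

0.001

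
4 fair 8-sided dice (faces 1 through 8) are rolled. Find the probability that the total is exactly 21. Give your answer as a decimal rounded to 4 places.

0.0693

There are 8^4 = 4096 equally likely outcomes.
The number of ordered 4-tuples from {1,…,8} summing to 21 is 284.
P(sum = 21) = 284/4096 = 71/1024 ≈ 0.0693.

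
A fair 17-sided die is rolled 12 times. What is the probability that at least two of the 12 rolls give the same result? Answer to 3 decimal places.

0.995

P(all 12 different) = 17/17 · 16/17 · ··· · 6/17 ≈ 0.005.
P(at least two equal) = 1 − 0.005 = 0.995.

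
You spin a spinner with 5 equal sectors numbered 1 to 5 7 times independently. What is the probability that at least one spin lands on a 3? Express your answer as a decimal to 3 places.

P(no spin lands on a 3) = (4/5)^7 ≈ 0.210.
P(at least one) = 1 − 0.210 = 0.790.

0.790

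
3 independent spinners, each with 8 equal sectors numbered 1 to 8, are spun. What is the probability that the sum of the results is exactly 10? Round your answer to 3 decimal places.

0.070

There are 8^3 = 512 equally likely outcomes.
The number of ordered 3-tuples from {1,…,8} summing to 10 is 36.
P(sum = 10) = 36/512 = 9/128 ≈ 0.070.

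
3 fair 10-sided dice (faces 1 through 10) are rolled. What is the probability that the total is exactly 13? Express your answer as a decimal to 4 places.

0.0630

There are 10^3 = 1000 equally likely outcomes.
The number of ordered 3-tuples from {1,…,10} summing to 13 is 63.
P(sum = 13) = 63/1000 ≈ 0.0630.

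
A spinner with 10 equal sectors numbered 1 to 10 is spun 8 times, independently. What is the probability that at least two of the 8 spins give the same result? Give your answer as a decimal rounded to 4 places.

P(all 8 different) = 10/10 · 9/10 · ··· · 3/10 ≈ 0.0181.
P(at least two equal) = 1 − 0.0181 = 0.9819.

0.9819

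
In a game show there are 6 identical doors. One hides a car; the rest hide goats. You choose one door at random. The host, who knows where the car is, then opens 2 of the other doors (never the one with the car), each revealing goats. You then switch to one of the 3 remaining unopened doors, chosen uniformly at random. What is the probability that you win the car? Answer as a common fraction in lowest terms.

5/18

Your original door holds the car with probability 1/6, so the other 5 collectively hold it with probability 5/6.
The host can always find 2 empty doors to open, so the reveals don't change that 5/6; it is now spread over the 3 remaining unopened doors.
P(win by switching) = (5/6) · (1/3) = 5/18.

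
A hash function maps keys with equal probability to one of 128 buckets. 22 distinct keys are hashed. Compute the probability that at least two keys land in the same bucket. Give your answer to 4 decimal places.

0.8527

It's easier to compute the probability that all 22 are distinct.
P(all distinct) = 128/128 · 127/128 · ··· · 107/128 ≈ 0.1473.
So the probability of at least one match is 1 − 0.1473 = 0.8527.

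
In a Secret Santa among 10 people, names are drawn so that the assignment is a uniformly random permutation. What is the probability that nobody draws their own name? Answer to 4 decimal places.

0.3679

This is the derangement probability: permutations of 10 with no fixed point.
D(10) = 10! · (1 − 1/1! + 1/2! − ··· + (−1)^10/10!) = 1334961.
P = 1334961/3628800 = 16481/44800 ≈ 0.3679.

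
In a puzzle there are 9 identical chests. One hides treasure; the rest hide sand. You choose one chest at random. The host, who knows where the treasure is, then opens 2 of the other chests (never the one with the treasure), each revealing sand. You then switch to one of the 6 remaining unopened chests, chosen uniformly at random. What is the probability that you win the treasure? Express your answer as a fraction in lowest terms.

4/27

Your original chest holds the treasure with probability 1/9, so the other 8 collectively hold it with probability 8/9.
The host can always find 2 empty chests to open, so the reveals don't change that 8/9; it is now spread over the 6 remaining unopened chests.
P(win by switching) = (8/9) · (1/6) = 4/27.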